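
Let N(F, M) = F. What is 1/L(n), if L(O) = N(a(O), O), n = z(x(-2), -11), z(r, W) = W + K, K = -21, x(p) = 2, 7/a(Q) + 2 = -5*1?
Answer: -1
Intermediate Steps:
a(Q) = -1 (a(Q) = 7/(-2 - 5*1) = 7/(-2 - 5) = 7/(-7) = 7*(-⅐) = -1)
z(r, W) = -21 + W (z(r, W) = W - 21 = -21 + W)
n = -32 (n = -21 - 11 = -32)
L(O) = -1
1/L(n) = 1/(-1) = -1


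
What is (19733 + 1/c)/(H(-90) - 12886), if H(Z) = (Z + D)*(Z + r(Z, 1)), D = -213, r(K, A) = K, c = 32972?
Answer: 650636477/1373415688 ≈ 0.47374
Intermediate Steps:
H(Z) = 2*Z*(-213 + Z) (H(Z) = (Z - 213)*(Z + Z) = (-213 + Z)*(2*Z) = 2*Z*(-213 + Z))
(19733 + 1/c)/(H(-90) - 12886) = (19733 + 1/32972)/(2*(-90)*(-213 - 90) - 12886) = (19733 + 1/32972)/(2*(-90)*(-303) - 12886) = 650636477/(32972*(54540 - 12886)) = (650636477/32972)/41654 = (650636477/32972)*(1/41654) = 650636477/1373415688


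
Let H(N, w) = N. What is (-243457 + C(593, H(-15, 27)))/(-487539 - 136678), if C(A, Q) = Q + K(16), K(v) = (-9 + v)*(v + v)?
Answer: 243248/624217 ≈ 0.38969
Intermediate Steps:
K(v) = 2*v*(-9 + v) (K(v) = (-9 + v)*(2*v) = 2*v*(-9 + v))
C(A, Q) = 224 + Q (C(A, Q) = Q + 2*16*(-9 + 16) = Q + 2*16*7 = Q + 224 = 224 + Q)
(-243457 + C(593, H(-15, 27)))/(-487539 - 136678) = (-243457 + (224 - 15))/(-487539 - 136678) = (-243457 + 209)/(-624217) = -243248*(-1/624217) = 243248/624217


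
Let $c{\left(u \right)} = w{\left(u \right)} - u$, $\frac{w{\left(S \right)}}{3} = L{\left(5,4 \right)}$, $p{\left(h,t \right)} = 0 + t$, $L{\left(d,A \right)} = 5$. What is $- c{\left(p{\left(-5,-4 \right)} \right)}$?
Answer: $-19$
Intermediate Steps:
$p{\left(h,t \right)} = t$
$w{\left(S \right)} = 15$ ($w{\left(S \right)} = 3 \cdot 5 = 15$)
$c{\left(u \right)} = 15 - u$
$- c{\left(p{\left(-5,-4 \right)} \right)} = - (15 - -4) = - (15 + 4) = \left(-1\right) 19 = -19$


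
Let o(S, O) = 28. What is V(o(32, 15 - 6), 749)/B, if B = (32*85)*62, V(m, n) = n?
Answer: 749/168640 ≈ 0.0044414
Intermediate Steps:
B = 168640 (B = 2720*62 = 168640)
V(o(32, 15 - 6), 749)/B = 749/168640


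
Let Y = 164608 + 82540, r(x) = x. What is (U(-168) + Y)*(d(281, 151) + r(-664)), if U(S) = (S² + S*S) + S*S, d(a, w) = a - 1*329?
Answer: -236255840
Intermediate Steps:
d(a, w) = -329 + a (d(a, w) = a - 329 = -329 + a)
U(S) = 3*S² (U(S) = (S² + S²) + S² = 2*S² + S² = 3*S²)
Y = 247148
(U(-168) + Y)*(d(281, 151) + r(-664)) = (3*(-168)² + 247148)*((-329 + 281) - 664) = (3*28224 + 247148)*(-48 - 664) = (84672 + 247148)*(-712) = 331820*(-712) = -236255840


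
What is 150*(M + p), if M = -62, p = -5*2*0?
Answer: -9300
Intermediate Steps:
p = 0 (p = -10*0 = 0)
150*(M + p) = 150*(-62 + 0) = 150*(-62) = -9300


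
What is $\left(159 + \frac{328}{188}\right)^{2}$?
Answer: $\frac{57078025}{2209} \approx 25839.0$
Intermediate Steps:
$\left(159 + \frac{328}{188}\right)^{2} = \left(159 + 328 \cdot \frac{1}{188}\right)^{2} = \left(159 + \frac{82}{47}\right)^{2} = \left(\frac{7555}{47}\right)^{2} = \frac{57078025}{2209}$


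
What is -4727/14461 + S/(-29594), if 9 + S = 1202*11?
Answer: -330964031/427958834 ≈ -0.77335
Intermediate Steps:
S = 13213 (S = -9 + 1202*11 = -9 + 13222 = 13213)
-4727/14461 + S/(-29594) = -4727/14461 + 13213/(-29594) = -4727*1/14461 + 13213*(-1/29594) = -4727/14461 - 13213/29594 = -330964031/427958834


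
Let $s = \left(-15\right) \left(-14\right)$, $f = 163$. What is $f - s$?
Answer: $-47$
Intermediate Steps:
$s = 210$
$f - s = 163 - 210 = -47$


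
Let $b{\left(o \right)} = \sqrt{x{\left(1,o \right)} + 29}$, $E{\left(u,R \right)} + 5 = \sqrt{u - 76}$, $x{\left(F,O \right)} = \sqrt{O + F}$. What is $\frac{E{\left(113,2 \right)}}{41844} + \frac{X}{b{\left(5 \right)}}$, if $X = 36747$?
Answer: $- \frac{5}{41844} + \frac{36747}{\sqrt{29 + \sqrt{6}}} + \frac{\sqrt{37}}{41844} \approx 6552.6$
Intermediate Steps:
$x{\left(F,O \right)} = \sqrt{F + O}$
$E{\left(u,R \right)} = -5 + \sqrt{-76 + u}$ ($E{\left(u,R \right)} = -5 + \sqrt{u - 76} = -5 + \sqrt{-76 + u}$)
$b{\left(o \right)} = \sqrt{29 + \sqrt{1 + o}}$ ($b{\left(o \right)} = \sqrt{\sqrt{1 + o} + 29} = \sqrt{29 + \sqrt{1 + o}}$)
$\frac{E{\left(113,2 \right)}}{41844} + \frac{X}{b{\left(5 \right)}} = \frac{-5 + \sqrt{-76 + 113}}{41844} + \frac{36747}{\sqrt{29 + \sqrt{1 + 5}}} = \left(-5 + \sqrt{37}\right) \frac{1}{41844} + \frac{36747}{\sqrt{29 + \sqrt{6}}} = \left(- \frac{5}{41844} + \frac{\sqrt{37}}{41844}\right) + \frac{36747}{\sqrt{29 + \sqrt{6}}} = - \frac{5}{41844} + \frac{36747}{\sqrt{29 + \sqrt{6}}} + \frac{\sqrt{37}}{41844}$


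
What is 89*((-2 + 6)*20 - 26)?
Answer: 4806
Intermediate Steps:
89*((-2 + 6)*20 - 26) = 89*(4*20 - 26) = 89*(80 - 26) = 89*54 = 4806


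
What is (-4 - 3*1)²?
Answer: 49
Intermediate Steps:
(-4 - 3*1)² = (-4 - 3)² = (-7)² = 49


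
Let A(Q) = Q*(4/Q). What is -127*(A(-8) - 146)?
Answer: 18034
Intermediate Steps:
A(Q) = 4
-127*(A(-8) - 146) = -127*(4 - 146) = -127*(-142) = 18034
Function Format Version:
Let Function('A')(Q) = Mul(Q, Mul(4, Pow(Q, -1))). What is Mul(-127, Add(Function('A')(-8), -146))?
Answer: 18034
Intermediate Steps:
Function('A')(Q) = 4
Mul(-127, Add(Function('A')(-8), -146)) = Mul(-127, Add(4, -146)) = Mul(-127, -142) = 18034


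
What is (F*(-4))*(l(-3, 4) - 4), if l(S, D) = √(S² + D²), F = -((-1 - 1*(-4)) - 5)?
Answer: -8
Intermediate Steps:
F = 2 (F = -((-1 + 4) - 5) = -(3 - 5) = -1*(-2) = 2)
l(S, D) = √(D² + S²)
(F*(-4))*(l(-3, 4) - 4) = (2*(-4))*(√(4² + (-3)²) - 4) = -8*(√(16 + 9) - 4) = -8*(√25 - 4) = -8*(5 - 4) = -8*1 = -8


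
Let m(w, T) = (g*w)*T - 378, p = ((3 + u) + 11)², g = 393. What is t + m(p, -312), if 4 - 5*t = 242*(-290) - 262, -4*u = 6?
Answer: -95725194/5 ≈ -1.9145e+7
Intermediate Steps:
u = -3/2 (u = -¼*6 = -3/2 ≈ -1.5000)
p = 625/4 (p = ((3 - 3/2) + 11)² = (3/2 + 11)² = (25/2)² = 625/4 ≈ 156.25)
m(w, T) = -378 + 393*T*w (m(w, T) = (393*w)*T - 378 = 393*T*w - 378 = -378 + 393*T*w)
t = 70446/5 (t = ⅘ - (242*(-290) - 262)/5 = ⅘ - (-70180 - 262)/5 = ⅘ - ⅕*(-70442) = ⅘ + 70442/5 = 70446/5 ≈ 14089.)
t + m(p, -312) = 70446/5 + (-378 + 393*(-312)*(625/4)) = 70446/5 + (-378 - 19158750) = 70446/5 - 19159128 = -95725194/5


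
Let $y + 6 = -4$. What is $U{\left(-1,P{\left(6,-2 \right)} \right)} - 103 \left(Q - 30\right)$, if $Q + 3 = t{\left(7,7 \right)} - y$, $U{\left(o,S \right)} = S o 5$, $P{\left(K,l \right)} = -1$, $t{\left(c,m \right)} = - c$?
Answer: $3095$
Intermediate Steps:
$U{\left(o,S \right)} = 5 S o$
$y = -10$ ($y = -6 - 4 = -10$)
$Q = 0$ ($Q = -3 - -3 = -3 + \left(-7 + 10\right) = -3 + 3 = 0$)
$U{\left(-1,P{\left(6,-2 \right)} \right)} - 103 \left(Q - 30\right) = 5 \left(-1\right) \left(-1\right) - 103 \left(0 - 30\right) = 5 - -3090 = 5 + 3090 = 3095$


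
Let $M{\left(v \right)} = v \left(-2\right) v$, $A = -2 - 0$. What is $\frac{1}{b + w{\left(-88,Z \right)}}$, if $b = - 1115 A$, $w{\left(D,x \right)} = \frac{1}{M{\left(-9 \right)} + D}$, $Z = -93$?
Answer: $\frac{250}{557499} \approx 0.00044843$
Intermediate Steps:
$A = -2$ ($A = -2 + 0 = -2$)
$M{\left(v \right)} = - 2 v^{2}$ ($M{\left(v \right)} = - 2 v v = - 2 v^{2}$)
$w{\left(D,x \right)} = \frac{1}{-162 + D}$ ($w{\left(D,x \right)} = \frac{1}{- 2 \left(-9\right)^{2} + D} = \frac{1}{\left(-2\right) 81 + D} = \frac{1}{-162 + D}$)
$b = 2230$ ($b = \left(-1115\right) \left(-2\right) = 2230$)
$\frac{1}{b + w{\left(-88,Z \right)}} = \frac{1}{2230 + \frac{1}{-162 - 88}} = \frac{1}{2230 + \frac{1}{-250}} = \frac{1}{2230 - \frac{1}{250}} = \frac{1}{\frac{557499}{250}} = \frac{250}{557499}$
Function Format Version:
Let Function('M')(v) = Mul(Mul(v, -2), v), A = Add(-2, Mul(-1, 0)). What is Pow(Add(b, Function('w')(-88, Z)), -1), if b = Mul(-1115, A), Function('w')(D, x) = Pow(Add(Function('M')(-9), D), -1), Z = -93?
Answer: Rational(250, 557499) ≈ 0.00044843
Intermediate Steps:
A = -2 (A = Add(-2, 0) = -2)
Function('M')(v) = Mul(-2, Pow(v, 2)) (Function('M')(v) = Mul(Mul(-2, v), v) = Mul(-2, Pow(v, 2)))
Function('w')(D, x) = Pow(Add(-162, D), -1) (Function('w')(D, x) = Pow(Add(Mul(-2, Pow(-9, 2)), D), -1) = Pow(Add(Mul(-2, 81), D), -1) = Pow(Add(-162, D), -1))
b = 2230 (b = Mul(-1115, -2) = 2230)
Pow(Add(b, Function('w')(-88, Z)), -1) = Pow(Add(2230, Pow(Add(-162, -88), -1)), -1) = Pow(Add(2230, Pow(-250, -1)), -1) = Pow(Add(2230, Rational(-1, 250)), -1) = Pow(Rational(557499, 250), -1) = Rational(250, 557499)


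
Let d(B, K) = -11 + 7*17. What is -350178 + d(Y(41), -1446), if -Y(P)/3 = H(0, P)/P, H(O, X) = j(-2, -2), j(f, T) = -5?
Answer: -350070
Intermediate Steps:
H(O, X) = -5
Y(P) = 15/P (Y(P) = -(-15)/P = 15/P)
d(B, K) = 108 (d(B, K) = -11 + 119 = 108)
-350178 + d(Y(41), -1446) = -350178 + 108 = -350070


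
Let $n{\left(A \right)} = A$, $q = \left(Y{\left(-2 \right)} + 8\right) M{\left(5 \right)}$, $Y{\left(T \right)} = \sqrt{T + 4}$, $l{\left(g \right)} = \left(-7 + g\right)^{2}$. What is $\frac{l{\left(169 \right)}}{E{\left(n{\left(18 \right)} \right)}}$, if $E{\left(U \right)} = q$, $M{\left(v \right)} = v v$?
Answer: $\frac{104976}{775} - \frac{13122 \sqrt{2}}{775} \approx 111.51$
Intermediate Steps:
$Y{\left(T \right)} = \sqrt{4 + T}$
$M{\left(v \right)} = v^{2}$
$q = 200 + 25 \sqrt{2}$ ($q = \left(\sqrt{4 - 2} + 8\right) 5^{2} = \left(\sqrt{2} + 8\right) 25 = \left(8 + \sqrt{2}\right) 25 = 200 + 25 \sqrt{2} \approx 235.36$)
$E{\left(U \right)} = 200 + 25 \sqrt{2}$
$\frac{l{\left(169 \right)}}{E{\left(n{\left(18 \right)} \right)}} = \frac{\left(-7 + 169\right)^{2}}{200 + 25 \sqrt{2}} = \frac{162^{2}}{200 + 25 \sqrt{2}} = \frac{26244}{200 + 25 \sqrt{2}}$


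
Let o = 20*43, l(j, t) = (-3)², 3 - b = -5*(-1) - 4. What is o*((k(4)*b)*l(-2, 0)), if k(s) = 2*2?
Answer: 61920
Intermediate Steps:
b = 2 (b = 3 - (-5*(-1) - 4) = 3 - (5 - 4) = 3 - 1*1 = 3 - 1 = 2)
k(s) = 4
l(j, t) = 9
o = 860
o*((k(4)*b)*l(-2, 0)) = 860*((4*2)*9) = 860*(8*9) = 860*72 = 61920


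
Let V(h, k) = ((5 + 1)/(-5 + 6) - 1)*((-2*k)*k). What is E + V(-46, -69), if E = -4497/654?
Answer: -10380479/218 ≈ -47617.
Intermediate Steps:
V(h, k) = -10*k² (V(h, k) = (6/1 - 1)*(-2*k²) = (6*1 - 1)*(-2*k²) = (6 - 1)*(-2*k²) = 5*(-2*k²) = -10*k²)
E = -1499/218 (E = -4497*1/654 = -1499/218 ≈ -6.8761)
E + V(-46, -69) = -1499/218 - 10*(-69)² = -1499/218 - 10*4761 = -1499/218 - 47610 = -10380479/218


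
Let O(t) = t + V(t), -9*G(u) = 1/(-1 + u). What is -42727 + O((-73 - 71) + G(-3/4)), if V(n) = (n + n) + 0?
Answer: -906335/21 ≈ -43159.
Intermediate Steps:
V(n) = 2*n (V(n) = 2*n + 0 = 2*n)
G(u) = -1/(9*(-1 + u))
O(t) = 3*t (O(t) = t + 2*t = 3*t)
-42727 + O((-73 - 71) + G(-3/4)) = -42727 + 3*((-73 - 71) - 1/(-9 + 9*(-3/4))) = -42727 + 3*(-144 - 1/(-9 + 9*(-3*¼))) = -42727 + 3*(-144 - 1/(-9 + 9*(-¾))) = -42727 + 3*(-144 - 1/(-9 - 27/4)) = -42727 + 3*(-144 - 1/(-63/4)) = -42727 + 3*(-144 - 1*(-4/63)) = -42727 + 3*(-144 + 4/63) = -42727 + 3*(-9068/63) = -42727 - 9068/21 = -906335/21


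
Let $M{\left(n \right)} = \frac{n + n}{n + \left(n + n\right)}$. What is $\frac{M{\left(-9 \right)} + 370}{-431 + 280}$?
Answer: $- \frac{1112}{453} \approx -2.4547$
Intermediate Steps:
$M{\left(n \right)} = \frac{2}{3}$ ($M{\left(n \right)} = \frac{2 n}{n + 2 n} = \frac{2 n}{3 n} = 2 n \frac{1}{3 n} = \frac{2}{3}$)
$\frac{M{\left(-9 \right)} + 370}{-431 + 280} = \frac{\frac{2}{3} + 370}{-431 + 280} = \frac{1112}{3 \left(-151\right)} = \frac{1112}{3} \left(- \frac{1}{151}\right) = - \frac{1112}{453}$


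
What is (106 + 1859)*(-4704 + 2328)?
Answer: -4668840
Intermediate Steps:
(106 + 1859)*(-4704 + 2328) = 1965*(-2376) = -4668840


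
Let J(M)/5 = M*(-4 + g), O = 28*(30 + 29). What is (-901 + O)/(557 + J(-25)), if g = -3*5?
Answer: 751/2932 ≈ 0.25614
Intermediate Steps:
g = -15
O = 1652 (O = 28*59 = 1652)
J(M) = -95*M (J(M) = 5*(M*(-4 - 15)) = 5*(M*(-19)) = 5*(-19*M) = -95*M)
(-901 + O)/(557 + J(-25)) = (-901 + 1652)/(557 - 95*(-25)) = 751/(557 + 2375) = 751/2932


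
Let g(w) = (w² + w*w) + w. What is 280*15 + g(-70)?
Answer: 13930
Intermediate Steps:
g(w) = w + 2*w² (g(w) = (w² + w²) + w = 2*w² + w = w + 2*w²)
280*15 + g(-70) = 280*15 - 70*(1 + 2*(-70)) = 4200 - 70*(1 - 140) = 4200 - 70*(-139) = 4200 + 9730 = 13930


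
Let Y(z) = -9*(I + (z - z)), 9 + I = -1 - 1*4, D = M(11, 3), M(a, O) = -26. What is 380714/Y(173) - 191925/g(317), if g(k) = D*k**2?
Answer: 497360490173/164600982 ≈ 3021.6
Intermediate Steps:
D = -26
g(k) = -26*k**2
I = -14 (I = -9 + (-1 - 1*4) = -9 + (-1 - 4) = -9 - 5 = -14)
Y(z) = 126 (Y(z) = -9*(-14 + (z - z)) = -9*(-14 + 0) = -9*(-14) = 126)
380714/Y(173) - 191925/g(317) = 380714/126 - 191925/((-26*317**2)) = 380714*(1/126) - 191925/((-26*100489)) = 190357/63 - 191925/(-2612714) = 190357/63 - 191925*(-1/2612714) = 190357/63 + 191925/2612714 = 497360490173/164600982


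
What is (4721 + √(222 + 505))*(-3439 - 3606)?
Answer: -33259445 - 7045*√727 ≈ -3.3449e+7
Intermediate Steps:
(4721 + √(222 + 505))*(-3439 - 3606) = (4721 + √727)*(-7045) = -33259445 - 7045*√727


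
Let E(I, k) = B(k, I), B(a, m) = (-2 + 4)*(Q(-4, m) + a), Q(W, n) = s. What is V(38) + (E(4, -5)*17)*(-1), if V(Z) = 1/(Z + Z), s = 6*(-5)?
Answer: 90441/76 ≈ 1190.0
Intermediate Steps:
s = -30
Q(W, n) = -30
V(Z) = 1/(2*Z)
B(a, m) = -60 + 2*a (B(a, m) = (-2 + 4)*(-30 + a) = 2*(-30 + a) = -60 + 2*a)
E(I, k) = -60 + 2*k
V(38) + (E(4, -5)*17)*(-1) = (½)/38 + ((-60 + 2*(-5))*17)*(-1) = (½)*(1/38) + ((-60 - 10)*17)*(-1) = 1/76 - 70*17*(-1) = 1/76 - 1190*(-1) = 1/76 + 1190 = 90441/76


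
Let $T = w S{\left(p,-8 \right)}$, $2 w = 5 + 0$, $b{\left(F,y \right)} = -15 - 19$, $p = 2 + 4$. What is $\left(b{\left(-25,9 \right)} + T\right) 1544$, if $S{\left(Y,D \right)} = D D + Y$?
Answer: $217704$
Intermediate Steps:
$p = 6$
$S{\left(Y,D \right)} = Y + D^{2}$ ($S{\left(Y,D \right)} = D^{2} + Y = Y + D^{2}$)
$b{\left(F,y \right)} = -34$
$w = \frac{5}{2}$ ($w = \frac{5 + 0}{2} = \frac{1}{2} \cdot 5 = \frac{5}{2} \approx 2.5$)
$T = 175$ ($T = \frac{5 \left(6 + \left(-8\right)^{2}\right)}{2} = \frac{5 \left(6 + 64\right)}{2} = \frac{5}{2} \cdot 70 = 175$)
$\left(b{\left(-25,9 \right)} + T\right) 1544 = \left(-34 + 175\right) 1544 = 141 \cdot 1544 = 217704$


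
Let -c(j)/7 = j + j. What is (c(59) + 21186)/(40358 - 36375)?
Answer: 20360/3983 ≈ 5.1117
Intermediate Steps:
c(j) = -14*j (c(j) = -7*(j + j) = -14*j)
(c(59) + 21186)/(40358 - 36375) = (-14*59 + 21186)/(40358 - 36375) = (-826 + 21186)/3983 = 20360*(1/3983) = 20360/3983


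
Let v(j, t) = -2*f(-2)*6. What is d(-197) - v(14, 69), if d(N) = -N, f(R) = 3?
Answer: 233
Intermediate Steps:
v(j, t) = -36 (v(j, t) = -2*3*6 = -6*6 = -36)
d(-197) - v(14, 69) = -1*(-197) - 1*(-36) = 197 + 36 = 233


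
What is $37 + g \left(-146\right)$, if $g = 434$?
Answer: $-63327$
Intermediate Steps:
$37 + g \left(-146\right) = 37 + 434 \left(-146\right) = 37 - 63364 = -63327$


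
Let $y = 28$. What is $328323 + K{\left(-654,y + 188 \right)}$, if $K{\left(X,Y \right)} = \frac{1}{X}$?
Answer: $\frac{214723241}{654} \approx 3.2832 \cdot 10^{5}$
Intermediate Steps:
$328323 + K{\left(-654,y + 188 \right)} = 328323 + \frac{1}{-654} = 328323 - \frac{1}{654} = \frac{214723241}{654}$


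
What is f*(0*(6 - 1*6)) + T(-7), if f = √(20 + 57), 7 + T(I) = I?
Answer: -14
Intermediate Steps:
T(I) = -7 + I
f = √77 ≈ 8.7750
f*(0*(6 - 1*6)) + T(-7) = √77*(0*(6 - 1*6)) + (-7 - 7) = √77*(0*(6 - 6)) - 14 = √77*(0*0) - 14 = √77*0 - 14 = 0 - 14 = -14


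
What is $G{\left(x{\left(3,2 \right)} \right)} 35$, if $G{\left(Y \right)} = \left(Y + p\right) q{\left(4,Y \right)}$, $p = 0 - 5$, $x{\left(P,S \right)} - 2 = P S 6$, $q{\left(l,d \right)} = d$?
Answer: $43890$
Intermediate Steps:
$x{\left(P,S \right)} = 2 + 6 P S$ ($x{\left(P,S \right)} = 2 + P S 6 = 2 + 6 P S$)
$p = -5$ ($p = 0 - 5 = -5$)
$G{\left(Y \right)} = Y \left(-5 + Y\right)$ ($G{\left(Y \right)} = \left(Y - 5\right) Y = \left(-5 + Y\right) Y = Y \left(-5 + Y\right)$)
$G{\left(x{\left(3,2 \right)} \right)} 35 = \left(2 + 6 \cdot 3 \cdot 2\right) \left(-5 + \left(2 + 6 \cdot 3 \cdot 2\right)\right) 35 = \left(2 + 36\right) \left(-5 + \left(2 + 36\right)\right) 35 = 38 \left(-5 + 38\right) 35 = 38 \cdot 33 \cdot 35 = 1254 \cdot 35 = 43890$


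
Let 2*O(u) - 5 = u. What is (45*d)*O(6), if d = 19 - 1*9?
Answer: 2475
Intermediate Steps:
d = 10 (d = 19 - 9 = 10)
O(u) = 5/2 + u/2
(45*d)*O(6) = (45*10)*(5/2 + (½)*6) = 450*(5/2 + 3) = 450*(11/2) = 2475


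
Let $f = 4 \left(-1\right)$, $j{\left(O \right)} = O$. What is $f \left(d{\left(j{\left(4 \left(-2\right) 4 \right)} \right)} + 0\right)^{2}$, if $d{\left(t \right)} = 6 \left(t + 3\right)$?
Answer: $-121104$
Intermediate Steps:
$d{\left(t \right)} = 18 + 6 t$ ($d{\left(t \right)} = 6 \left(3 + t\right) = 18 + 6 t$)
$f = -4$
$f \left(d{\left(j{\left(4 \left(-2\right) 4 \right)} \right)} + 0\right)^{2} = - 4 \left(\left(18 + 6 \cdot 4 \left(-2\right) 4\right) + 0\right)^{2} = - 4 \left(\left(18 + 6 \left(\left(-8\right) 4\right)\right) + 0\right)^{2} = - 4 \left(\left(18 + 6 \left(-32\right)\right) + 0\right)^{2} = - 4 \left(\left(18 - 192\right) + 0\right)^{2} = - 4 \left(-174 + 0\right)^{2} = - 4 \left(-174\right)^{2} = \left(-4\right) 30276 = -121104$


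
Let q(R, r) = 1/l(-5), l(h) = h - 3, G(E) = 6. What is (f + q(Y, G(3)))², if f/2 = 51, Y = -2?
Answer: 664225/64 ≈ 10379.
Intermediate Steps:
l(h) = -3 + h
q(R, r) = -⅛ (q(R, r) = 1/(-3 - 5) = 1/(-8) = -⅛)
f = 102 (f = 2*51 = 102)
(f + q(Y, G(3)))² = (102 - ⅛)² = (815/8)² = 664225/64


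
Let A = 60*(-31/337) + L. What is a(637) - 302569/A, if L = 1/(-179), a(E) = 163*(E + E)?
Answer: 87460838161/333277 ≈ 2.6243e+5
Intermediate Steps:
a(E) = 326*E (a(E) = 163*(2*E) = 326*E)
L = -1/179 ≈ -0.0055866
A = -333277/60323 (A = 60*(-31/337) - 1/179 = -1860/337 - 1/179 = -333277/60323 ≈ -5.5249)
a(637) - 302569/A = 326*637 - 302569/(-333277/60323) = 207662 - 302569*(-60323/333277) = 207662 + 18251869787/333277 = 87460838161/333277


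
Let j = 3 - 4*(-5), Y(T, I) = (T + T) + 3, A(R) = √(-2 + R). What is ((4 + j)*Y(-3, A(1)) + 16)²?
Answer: 4225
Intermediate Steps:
Y(T, I) = 3 + 2*T (Y(T, I) = 2*T + 3 = 3 + 2*T)
j = 23 (j = 3 + 20 = 23)
((4 + j)*Y(-3, A(1)) + 16)² = ((4 + 23)*(3 + 2*(-3)) + 16)² = (27*(3 - 6) + 16)² = (27*(-3) + 16)² = (-81 + 16)² = (-65)² = 4225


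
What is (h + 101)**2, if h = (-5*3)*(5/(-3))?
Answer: 15876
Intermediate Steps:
h = 25 (h = -75*(-1)/3 = -15*(-5/3) = 25)
(h + 101)**2 = (25 + 101)**2 = 126**2 = 15876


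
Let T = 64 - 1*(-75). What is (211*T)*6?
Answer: 175974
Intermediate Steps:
T = 139 (T = 64 + 75 = 139)
(211*T)*6 = (211*139)*6 = 29329*6 = 175974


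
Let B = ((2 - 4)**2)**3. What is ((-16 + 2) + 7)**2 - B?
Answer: -15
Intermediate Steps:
B = 64 (B = ((-2)**2)**3 = 4**3 = 64)
((-16 + 2) + 7)**2 - B = ((-16 + 2) + 7)**2 - 1*64 = (-14 + 7)**2 - 64 = (-7)**2 - 64 = 49 - 64 = -15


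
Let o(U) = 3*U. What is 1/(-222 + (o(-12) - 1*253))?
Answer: -1/511 ≈ -0.0019569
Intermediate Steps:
1/(-222 + (o(-12) - 1*253)) = 1/(-222 + (3*(-12) - 1*253)) = 1/(-222 + (-36 - 253)) = 1/(-222 - 289) = 1/(-511) = -1/511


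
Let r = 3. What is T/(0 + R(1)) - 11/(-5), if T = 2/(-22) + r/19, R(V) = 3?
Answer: 6967/3135 ≈ 2.2223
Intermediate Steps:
T = 14/209 (T = 2/(-22) + 3/19 = 2*(-1/22) + 3*(1/19) = -1/11 + 3/19 = 14/209 ≈ 0.066986)
T/(0 + R(1)) - 11/(-5) = 14/(209*(0 + 3)) - 11/(-5) = (14/209)/3 - 11*(-1/5) = (14/209)*(1/3) + 11/5 = 14/627 + 11/5 = 6967/3135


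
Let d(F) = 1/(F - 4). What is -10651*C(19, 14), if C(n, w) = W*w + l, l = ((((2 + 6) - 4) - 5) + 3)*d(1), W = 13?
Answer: -5794144/3 ≈ -1.9314e+6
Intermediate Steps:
d(F) = 1/(-4 + F)
l = -⅔ (l = ((((2 + 6) - 4) - 5) + 3)/(-4 + 1) = (((8 - 4) - 5) + 3)/(-3) = ((4 - 5) + 3)*(-⅓) = (-1 + 3)*(-⅓) = 2*(-⅓) = -⅔ ≈ -0.66667)
C(n, w) = -⅔ + 13*w (C(n, w) = 13*w - ⅔ = -⅔ + 13*w)
-10651*C(19, 14) = -10651*(-⅔ + 13*14) = -10651*(-⅔ + 182) = -10651*544/3 = -5794144/3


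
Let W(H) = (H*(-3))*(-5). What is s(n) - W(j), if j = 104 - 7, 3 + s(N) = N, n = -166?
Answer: -1624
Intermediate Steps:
s(N) = -3 + N
j = 97
W(H) = 15*H (W(H) = -3*H*(-5) = 15*H)
s(n) - W(j) = (-3 - 166) - 15*97 = -169 - 1*1455 = -169 - 1455 = -1624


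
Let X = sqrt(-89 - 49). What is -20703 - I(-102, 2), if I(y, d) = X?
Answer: -20703 - I*sqrt(138) ≈ -20703.0 - 11.747*I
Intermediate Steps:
X = I*sqrt(138) (X = sqrt(-138) = I*sqrt(138) ≈ 11.747*I)
I(y, d) = I*sqrt(138)
-20703 - I(-102, 2) = -20703 - I*sqrt(138)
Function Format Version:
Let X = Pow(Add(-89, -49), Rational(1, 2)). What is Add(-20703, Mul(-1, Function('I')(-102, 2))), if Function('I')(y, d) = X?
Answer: Add(-20703, Mul(-1, I, Pow(138, Rational(1, 2)))) ≈ Add(-20703., Mul(-11.747, I))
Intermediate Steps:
X = Mul(I, Pow(138, Rational(1, 2))) (X = Pow(-138, Rational(1, 2)) = Mul(I, Pow(138, Rational(1, 2))) ≈ Mul(11.747, I))
Function('I')(y, d) = Mul(I, Pow(138, Rational(1, 2)))
Add(-20703, Mul(-1, Function('I')(-102, 2))) = Add(-20703, Mul(-1, Mul(I, Pow(138, Rational(1, 2))))) = Add(-20703, Mul(-1, I, Pow(138, Rational(1, 2))))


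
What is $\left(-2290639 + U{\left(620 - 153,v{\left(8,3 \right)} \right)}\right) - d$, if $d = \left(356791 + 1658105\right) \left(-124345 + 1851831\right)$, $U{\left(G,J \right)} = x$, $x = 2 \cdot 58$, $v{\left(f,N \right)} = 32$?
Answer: $-3480706921979$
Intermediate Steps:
$x = 116$
$U{\left(G,J \right)} = 116$
$d = 3480704631456$ ($d = 2014896 \cdot 1727486 = 3480704631456$)
$\left(-2290639 + U{\left(620 - 153,v{\left(8,3 \right)} \right)}\right) - d = \left(-2290639 + 116\right) - 3480704631456 = -2290523 - 3480704631456 = -3480706921979$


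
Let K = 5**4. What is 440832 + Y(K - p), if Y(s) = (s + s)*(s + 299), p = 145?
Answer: 1188672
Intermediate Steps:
K = 625
Y(s) = 2*s*(299 + s) (Y(s) = (2*s)*(299 + s) = 2*s*(299 + s))
440832 + Y(K - p) = 440832 + 2*(625 - 1*145)*(299 + (625 - 1*145)) = 440832 + 2*(625 - 145)*(299 + (625 - 145)) = 440832 + 2*480*(299 + 480) = 440832 + 2*480*779 = 440832 + 747840 = 1188672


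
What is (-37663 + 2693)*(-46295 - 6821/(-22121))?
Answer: 35812248043780/22121 ≈ 1.6189e+9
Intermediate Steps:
(-37663 + 2693)*(-46295 - 6821/(-22121)) = -34970*(-46295 - 6821*(-1/22121)) = -34970*(-46295 + 6821/22121) = -34970*(-1024084874/22121) = 35812248043780/22121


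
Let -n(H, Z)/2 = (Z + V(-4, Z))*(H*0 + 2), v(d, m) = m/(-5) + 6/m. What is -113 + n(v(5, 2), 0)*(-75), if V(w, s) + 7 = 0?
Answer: -2213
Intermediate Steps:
v(d, m) = 6/m - m/5 (v(d, m) = m*(-⅕) + 6/m = -m/5 + 6/m = 6/m - m/5)
V(w, s) = -7 (V(w, s) = -7 + 0 = -7)
n(H, Z) = 28 - 4*Z (n(H, Z) = -2*(Z - 7)*(H*0 + 2) = -2*(-7 + Z)*(0 + 2) = -2*(-7 + Z)*2 = -2*(-14 + 2*Z) = 28 - 4*Z)
-113 + n(v(5, 2), 0)*(-75) = -113 + (28 - 4*0)*(-75) = -113 + (28 + 0)*(-75) = -113 + 28*(-75) = -113 - 2100 = -2213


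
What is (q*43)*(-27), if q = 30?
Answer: -34830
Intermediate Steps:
(q*43)*(-27) = (30*43)*(-27) = 1290*(-27) = -34830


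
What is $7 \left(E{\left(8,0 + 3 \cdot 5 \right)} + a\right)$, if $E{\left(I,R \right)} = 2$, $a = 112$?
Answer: $798$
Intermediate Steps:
$7 \left(E{\left(8,0 + 3 \cdot 5 \right)} + a\right) = 7 \left(2 + 112\right) = 7 \cdot 114 = 798$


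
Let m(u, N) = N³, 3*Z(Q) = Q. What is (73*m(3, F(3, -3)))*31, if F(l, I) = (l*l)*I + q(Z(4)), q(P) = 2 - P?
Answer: -1115747257/27 ≈ -4.1324e+7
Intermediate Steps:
Z(Q) = Q/3
F(l, I) = ⅔ + I*l² (F(l, I) = (l*l)*I + (2 - 4/3) = l²*I + (2 - 1*4/3) = I*l² + (2 - 4/3) = I*l² + ⅔ = ⅔ + I*l²)
(73*m(3, F(3, -3)))*31 = (73*(⅔ - 3*3²)³)*31 = (73*(⅔ - 3*9)³)*31 = (73*(⅔ - 27)³)*31 = (73*(-79/3)³)*31 = (73*(-493039/27))*31 = -35991847/27*31 = -1115747257/27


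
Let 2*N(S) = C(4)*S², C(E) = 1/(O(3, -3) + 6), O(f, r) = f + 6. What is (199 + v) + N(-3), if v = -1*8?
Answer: 1913/10 ≈ 191.30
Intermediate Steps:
O(f, r) = 6 + f
C(E) = 1/15 (C(E) = 1/((6 + 3) + 6) = 1/(9 + 6) = 1/15)
v = -8
N(S) = S²/30 (N(S) = (S²/15)/2 = S²/30)
(199 + v) + N(-3) = (199 - 8) + (1/30)*(-3)² = 191 + (1/30)*9 = 191 + 3/10 = 1913/10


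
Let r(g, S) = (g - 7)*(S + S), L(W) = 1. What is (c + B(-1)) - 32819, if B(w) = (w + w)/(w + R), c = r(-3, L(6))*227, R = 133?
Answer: -2465695/66 ≈ -37359.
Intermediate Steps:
r(g, S) = 2*S*(-7 + g) (r(g, S) = (-7 + g)*(2*S) = 2*S*(-7 + g))
c = -4540 (c = (2*1*(-7 - 3))*227 = (2*1*(-10))*227 = -20*227 = -4540)
B(w) = 2*w/(133 + w) (B(w) = (w + w)/(w + 133) = (2*w)/(133 + w) = 2*w/(133 + w))
(c + B(-1)) - 32819 = (-4540 + 2*(-1)/(133 - 1)) - 32819 = (-4540 + 2*(-1)/132) - 32819 = (-4540 + 2*(-1)*(1/132)) - 32819 = (-4540 - 1/66) - 32819 = -299641/66 - 32819 = -2465695/66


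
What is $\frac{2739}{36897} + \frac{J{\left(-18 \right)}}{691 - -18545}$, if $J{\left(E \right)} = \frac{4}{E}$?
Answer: $\frac{11288401}{152089434} \approx 0.074222$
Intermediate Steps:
$\frac{2739}{36897} + \frac{J{\left(-18 \right)}}{691 - -18545} = \frac{2739}{36897} + \frac{4 \frac{1}{-18}}{691 - -18545} = 2739 \cdot \frac{1}{36897} + \frac{4 \left(- \frac{1}{18}\right)}{691 + 18545} = \frac{913}{12299} - \frac{2}{9 \cdot 19236} = \frac{913}{12299} - \frac{1}{86562} = \frac{11288401}{152089434}$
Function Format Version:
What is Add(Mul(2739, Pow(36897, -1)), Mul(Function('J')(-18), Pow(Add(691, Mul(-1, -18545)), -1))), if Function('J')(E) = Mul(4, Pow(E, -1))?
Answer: Rational(11288401, 152089434) ≈ 0.074222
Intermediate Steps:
Add(Mul(2739, Pow(36897, -1)), Mul(Function('J')(-18), Pow(Add(691, Mul(-1, -18545)), -1))) = Add(Mul(2739, Pow(36897, -1)), Mul(Mul(4, Pow(-18, -1)), Pow(Add(691, Mul(-1, -18545)), -1))) = Add(Mul(2739, Rational(1, 36897)), Mul(Mul(4, Rational(-1, 18)), Pow(Add(691, 18545), -1))) = Add(Rational(913, 12299), Mul(Rational(-2, 9), Pow(19236, -1))) = Add(Rational(913, 12299), Mul(Rational(-2, 9), Rational(1, 19236))) = Add(Rational(913, 12299), Rational(-1, 86562)) = Rational(11288401, 152089434)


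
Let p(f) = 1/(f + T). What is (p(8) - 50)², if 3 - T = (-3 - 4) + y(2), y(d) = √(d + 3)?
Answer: 253828629/101761 - 31864*√5/101761 ≈ 2493.7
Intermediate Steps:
y(d) = √(3 + d)
T = 10 - √5 (T = 3 - ((-3 - 4) + √(3 + 2)) = 3 - (-7 + √5) = 3 + (7 - √5) = 10 - √5 ≈ 7.7639)
p(f) = 1/(10 + f - √5) (p(f) = 1/(f + (10 - √5)) = 1/(10 + f - √5))
(p(8) - 50)² = (1/(10 + 8 - √5) - 50)² = (1/(18 - √5) - 50)² = (-50 + 1/(18 - √5))²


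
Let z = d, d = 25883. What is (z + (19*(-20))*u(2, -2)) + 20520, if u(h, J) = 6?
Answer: 44123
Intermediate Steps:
z = 25883
(z + (19*(-20))*u(2, -2)) + 20520 = (25883 + (19*(-20))*6) + 20520 = (25883 - 380*6) + 20520 = (25883 - 2280) + 20520 = 23603 + 20520 = 44123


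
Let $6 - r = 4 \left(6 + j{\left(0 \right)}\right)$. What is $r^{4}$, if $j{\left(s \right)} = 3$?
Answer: $810000$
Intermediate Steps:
$r = -30$ ($r = 6 - 4 \left(6 + 3\right) = 6 - 4 \cdot 9 = 6 - 36 = -30$)
$r^{4} = \left(-30\right)^{4} = 810000$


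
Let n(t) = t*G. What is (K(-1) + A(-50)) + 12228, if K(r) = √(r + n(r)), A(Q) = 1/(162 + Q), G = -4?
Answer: 1369537/112 + √3 ≈ 12230.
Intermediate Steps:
n(t) = -4*t (n(t) = t*(-4) = -4*t)
K(r) = √3*√(-r) (K(r) = √(r - 4*r) = √(-3*r) = √3*√(-r))
(K(-1) + A(-50)) + 12228 = (√3*√(-1*(-1)) + 1/(162 - 50)) + 12228 = (√3*√1 + 1/112) + 12228 = (√3*1 + 1/112) + 12228 = (√3 + 1/112) + 12228 = (1/112 + √3) + 12228 = 1369537/112 + √3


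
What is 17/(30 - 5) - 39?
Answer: -958/25 ≈ -38.320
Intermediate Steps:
17/(30 - 5) - 39 = 17/25 - 39 = -958/25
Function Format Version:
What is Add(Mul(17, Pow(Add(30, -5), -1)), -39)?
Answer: Rational(-958, 25) ≈ -38.320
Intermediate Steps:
Add(Mul(17, Pow(Add(30, -5), -1)), -39) = Add(Mul(17, Pow(25, -1)), -39) = Add(Mul(17, Rational(1, 25)), -39) = Add(Rational(17, 25), -39) = Rational(-958, 25)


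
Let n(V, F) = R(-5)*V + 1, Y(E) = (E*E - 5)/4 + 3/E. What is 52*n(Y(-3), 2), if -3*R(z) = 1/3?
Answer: 52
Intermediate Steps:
R(z) = -⅑ (R(z) = -⅓/3 = -⅓*⅓ = -⅑)
Y(E) = -5/4 + 3/E + E²/4 (Y(E) = (E² - 5)*(¼) + 3/E = (-5 + E²)*(¼) + 3/E = (-5/4 + E²/4) + 3/E = -5/4 + 3/E + E²/4)
n(V, F) = 1 - V/9 (n(V, F) = -V/9 + 1 = 1 - V/9)
52*n(Y(-3), 2) = 52*(1 - (12 - 3*(-5 + (-3)²))/(36*(-3))) = 52*(1 - (-1)*(12 - 3*(-5 + 9))/(36*3)) = 52*(1 - (-1)*(12 - 3*4)/(36*3)) = 52*(1 - (-1)*(12 - 12)/(36*3)) = 52*(1 - (-1)*0/(36*3)) = 52*(1 - ⅑*0) = 52*(1 + 0) = 52*1 = 52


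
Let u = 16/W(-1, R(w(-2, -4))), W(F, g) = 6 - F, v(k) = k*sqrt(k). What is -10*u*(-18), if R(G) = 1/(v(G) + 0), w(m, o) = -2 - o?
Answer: 2880/7 ≈ 411.43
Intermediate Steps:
v(k) = k**(3/2)
R(G) = G**(-3/2) (R(G) = 1/(G**(3/2) + 0) = 1/(G**(3/2)) = G**(-3/2))
u = 16/7 (u = 16/(6 - 1*(-1)) = 16/(6 + 1) = 16/7 ≈ 2.2857)
-10*u*(-18) = -10*16/7*(-18) = -160/7*(-18) = 2880/7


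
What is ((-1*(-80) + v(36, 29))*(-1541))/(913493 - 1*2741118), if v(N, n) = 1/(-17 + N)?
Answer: 2343861/34724875 ≈ 0.067498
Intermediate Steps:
((-1*(-80) + v(36, 29))*(-1541))/(913493 - 1*2741118) = ((-1*(-80) + 1/(-17 + 36))*(-1541))/(913493 - 1*2741118) = ((80 + 1/19)*(-1541))/(913493 - 2741118) = ((80 + 1/19)*(-1541))/(-1827625) = ((1521/19)*(-1541))*(-1/1827625) = -2343861/19*(-1/1827625) = 2343861/34724875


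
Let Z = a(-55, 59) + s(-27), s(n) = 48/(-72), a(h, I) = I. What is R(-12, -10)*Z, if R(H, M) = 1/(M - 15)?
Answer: -7/3 ≈ -2.3333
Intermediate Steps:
s(n) = -⅔ (s(n) = 48*(-1/72) = -⅔)
Z = 175/3 (Z = 59 - ⅔ = 175/3 ≈ 58.333)
R(H, M) = 1/(-15 + M)
R(-12, -10)*Z = (175/3)/(-15 - 10) = (175/3)/(-25) = -1/25*175/3 = -7/3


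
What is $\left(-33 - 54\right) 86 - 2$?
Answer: $-7484$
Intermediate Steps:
$\left(-33 - 54\right) 86 - 2 = \left(-87\right) 86 - 2 = -7482 - 2 = -7484$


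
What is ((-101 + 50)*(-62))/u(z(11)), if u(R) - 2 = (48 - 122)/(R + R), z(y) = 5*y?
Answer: 173910/73 ≈ 2382.3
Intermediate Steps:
u(R) = 2 - 37/R (u(R) = 2 + (48 - 122)/(R + R) = 2 - 74*1/(2*R) = 2 - 37/R)
((-101 + 50)*(-62))/u(z(11)) = ((-101 + 50)*(-62))/(2 - 37/(5*11)) = (-51*(-62))/(2 - 37/55) = 3162/(2 - 37*1/55) = 3162/(2 - 37/55) = 3162/(73/55) = 3162*(55/73) = 173910/73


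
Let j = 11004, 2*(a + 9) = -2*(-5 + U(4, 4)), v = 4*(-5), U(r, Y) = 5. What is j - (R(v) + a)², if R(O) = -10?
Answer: 10643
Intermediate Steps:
v = -20
a = -9 (a = -9 + (-2*(-5 + 5))/2 = -9 + (-2*0)/2 = -9 + (½)*0 = -9 + 0 = -9)
j - (R(v) + a)² = 11004 - (-10 - 9)² = 11004 - 1*(-19)² = 11004 - 1*361 = 11004 - 361 = 10643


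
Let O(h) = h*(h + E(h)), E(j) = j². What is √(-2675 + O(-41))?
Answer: I*√69915 ≈ 264.41*I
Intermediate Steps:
O(h) = h*(h + h²)
√(-2675 + O(-41)) = √(-2675 + (-41)²*(1 - 41)) = √(-2675 + 1681*(-40)) = √(-2675 - 67240) = √(-69915) = I*√69915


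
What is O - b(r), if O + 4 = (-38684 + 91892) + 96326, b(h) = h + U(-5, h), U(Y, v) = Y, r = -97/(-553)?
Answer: 82692758/553 ≈ 1.4953e+5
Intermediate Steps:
r = 97/553 (r = -97*(-1/553) = 97/553 ≈ 0.17541)
b(h) = -5 + h (b(h) = h - 5 = -5 + h)
O = 149530 (O = -4 + ((-38684 + 91892) + 96326) = -4 + (53208 + 96326) = -4 + 149534 = 149530)
O - b(r) = 149530 - (-5 + 97/553) = 149530 - 1*(-2668/553) = 149530 + 2668/553 = 82692758/553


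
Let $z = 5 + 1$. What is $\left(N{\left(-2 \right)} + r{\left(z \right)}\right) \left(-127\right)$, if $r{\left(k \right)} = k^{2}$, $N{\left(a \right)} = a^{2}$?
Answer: $-5080$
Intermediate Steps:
$z = 6$
$\left(N{\left(-2 \right)} + r{\left(z \right)}\right) \left(-127\right) = \left(\left(-2\right)^{2} + 6^{2}\right) \left(-127\right) = \left(4 + 36\right) \left(-127\right) = 40 \left(-127\right) = -5080$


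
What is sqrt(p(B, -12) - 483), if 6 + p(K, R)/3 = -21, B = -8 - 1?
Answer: 2*I*sqrt(141) ≈ 23.749*I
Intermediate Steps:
B = -9
p(K, R) = -81 (p(K, R) = -18 + 3*(-21) = -18 - 63 = -81)
sqrt(p(B, -12) - 483) = sqrt(-81 - 483) = sqrt(-564) = 2*I*sqrt(141)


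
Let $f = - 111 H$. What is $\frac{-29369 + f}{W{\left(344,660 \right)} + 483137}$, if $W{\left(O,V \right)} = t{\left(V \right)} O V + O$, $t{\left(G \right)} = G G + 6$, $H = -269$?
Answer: $\frac{490}{98900469721} \approx 4.9545 \cdot 10^{-9}$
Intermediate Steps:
$f = 29859$ ($f = \left(-111\right) \left(-269\right) = 29859$)
$t{\left(G \right)} = 6 + G^{2}$ ($t{\left(G \right)} = G^{2} + 6 = 6 + G^{2}$)
$W{\left(O,V \right)} = O + O V \left(6 + V^{2}\right)$ ($W{\left(O,V \right)} = \left(6 + V^{2}\right) O V + O = O \left(6 + V^{2}\right) V + O = O V \left(6 + V^{2}\right) + O = O + O V \left(6 + V^{2}\right)$)
$\frac{-29369 + f}{W{\left(344,660 \right)} + 483137} = \frac{-29369 + 29859}{344 \left(1 + 660 \left(6 + 660^{2}\right)\right) + 483137} = \frac{490}{344 \left(1 + 660 \left(6 + 435600\right)\right) + 483137} = \frac{490}{344 \left(1 + 660 \cdot 435606\right) + 483137} = \frac{490}{344 \left(1 + 287499960\right) + 483137} = \frac{490}{344 \cdot 287499961 + 483137} = \frac{490}{98899986584 + 483137} = \frac{490}{98900469721}$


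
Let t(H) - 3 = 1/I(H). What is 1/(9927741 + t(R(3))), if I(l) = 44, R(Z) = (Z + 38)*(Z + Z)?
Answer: 44/436820737 ≈ 1.0073e-7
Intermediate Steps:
R(Z) = 2*Z*(38 + Z) (R(Z) = (38 + Z)*(2*Z) = 2*Z*(38 + Z))
t(H) = 133/44 (t(H) = 3 + 1/44 = 133/44)
1/(9927741 + t(R(3))) = 1/(9927741 + 133/44) = 1/(436820737/44) = 44/436820737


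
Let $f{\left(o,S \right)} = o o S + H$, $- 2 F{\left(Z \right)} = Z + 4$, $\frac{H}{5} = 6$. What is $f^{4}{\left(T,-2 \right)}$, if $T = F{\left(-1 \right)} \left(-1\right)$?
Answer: $\frac{6765201}{16} \approx 4.2283 \cdot 10^{5}$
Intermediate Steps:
$H = 30$ ($H = 5 \cdot 6 = 30$)
$F{\left(Z \right)} = -2 - \frac{Z}{2}$ ($F{\left(Z \right)} = - \frac{Z + 4}{2} = - \frac{4 + Z}{2} = -2 - \frac{Z}{2}$)
$T = \frac{3}{2}$ ($T = \left(-2 - - \frac{1}{2}\right) \left(-1\right) = \left(-2 + \frac{1}{2}\right) \left(-1\right) = \left(- \frac{3}{2}\right) \left(-1\right) = \frac{3}{2} \approx 1.5$)
$f{\left(o,S \right)} = 30 + S o^{2}$ ($f{\left(o,S \right)} = o o S + 30 = o^{2} S + 30 = S o^{2} + 30 = 30 + S o^{2}$)
$f^{4}{\left(T,-2 \right)} = \left(30 - 2 \left(\frac{3}{2}\right)^{2}\right)^{4} = \left(30 - \frac{9}{2}\right)^{4} = \left(\frac{51}{2}\right)^{4} = \frac{6765201}{16}$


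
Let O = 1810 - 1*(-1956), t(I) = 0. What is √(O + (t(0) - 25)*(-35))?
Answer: √4641 ≈ 68.125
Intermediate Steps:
O = 3766 (O = 1810 + 1956 = 3766)
√(O + (t(0) - 25)*(-35)) = √(3766 + (0 - 25)*(-35)) = √(3766 - 25*(-35)) = √(3766 + 875) = √4641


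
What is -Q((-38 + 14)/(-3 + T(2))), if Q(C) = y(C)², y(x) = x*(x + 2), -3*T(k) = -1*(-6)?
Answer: -665856/625 ≈ -1065.4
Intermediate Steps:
T(k) = -2 (T(k) = -(-1)*(-6)/3 = -⅓*6 = -2)
y(x) = x*(2 + x)
Q(C) = C²*(2 + C)² (Q(C) = (C*(2 + C))² = C²*(2 + C)²)
-Q((-38 + 14)/(-3 + T(2))) = -((-38 + 14)/(-3 - 2))²*(2 + (-38 + 14)/(-3 - 2))² = -(-24/(-5))²*(2 - 24/(-5))² = -(-24*(-⅕))²*(2 - 24*(-⅕))² = -(24/5)²*(2 + 24/5)² = -576*(34/5)²/25 = -576*1156/(25*25) = -1*665856/625 = -665856/625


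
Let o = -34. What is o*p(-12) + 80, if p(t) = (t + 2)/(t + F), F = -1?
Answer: 700/13 ≈ 53.846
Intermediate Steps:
p(t) = (2 + t)/(-1 + t) (p(t) = (t + 2)/(t - 1) = (2 + t)/(-1 + t))
o*p(-12) + 80 = -34*(2 - 12)/(-1 - 12) + 80 = -34*(-10)/(-13) + 80 = -(-34)*(-10)/13 + 80 = -34*10/13 + 80 = -340/13 + 80 = 700/13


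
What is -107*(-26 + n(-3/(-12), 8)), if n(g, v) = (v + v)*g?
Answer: 2354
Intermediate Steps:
n(g, v) = 2*g*v (n(g, v) = (2*v)*g = 2*g*v)
-107*(-26 + n(-3/(-12), 8)) = -107*(-26 + 2*(-3/(-12))*8) = -107*(-26 + 2*(-3*(-1/12))*8) = -107*(-26 + 2*(¼)*8) = -107*(-26 + 4) = -107*(-22) = 2354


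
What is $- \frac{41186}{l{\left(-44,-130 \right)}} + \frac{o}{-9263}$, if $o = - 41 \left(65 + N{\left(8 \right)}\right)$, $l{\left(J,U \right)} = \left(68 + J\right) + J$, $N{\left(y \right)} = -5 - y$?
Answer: $\frac{190774279}{92630} \approx 2059.5$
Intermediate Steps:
$l{\left(J,U \right)} = 68 + 2 J$
$o = -2132$ ($o = - 41 \left(65 - 13\right) = \left(-41\right) 52 = -2132$)
$- \frac{41186}{l{\left(-44,-130 \right)}} + \frac{o}{-9263} = - \frac{41186}{68 + 2 \left(-44\right)} - \frac{2132}{-9263} = - \frac{41186}{68 - 88} - - \frac{2132}{9263} = - \frac{41186}{-20} + \frac{2132}{9263} = \left(-41186\right) \left(- \frac{1}{20}\right) + \frac{2132}{9263} = \frac{20593}{10} + \frac{2132}{9263} = \frac{190774279}{92630}$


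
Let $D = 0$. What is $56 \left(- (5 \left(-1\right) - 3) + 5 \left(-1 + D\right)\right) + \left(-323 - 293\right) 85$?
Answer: $-52192$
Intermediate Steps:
$56 \left(- (5 \left(-1\right) - 3) + 5 \left(-1 + D\right)\right) + \left(-323 - 293\right) 85 = 56 \left(- (5 \left(-1\right) - 3) + 5 \left(-1 + 0\right)\right) + \left(-323 - 293\right) 85 = 56 \left(- (-5 - 3) + 5 \left(-1\right)\right) - 52360 = 56 \left(\left(-1\right) \left(-8\right) - 5\right) - 52360 = 56 \left(8 - 5\right) - 52360 = 56 \cdot 3 - 52360 = 168 - 52360 = -52192$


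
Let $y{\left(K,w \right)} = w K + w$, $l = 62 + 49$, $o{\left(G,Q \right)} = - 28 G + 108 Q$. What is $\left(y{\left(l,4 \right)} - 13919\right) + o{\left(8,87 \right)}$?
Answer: $-4299$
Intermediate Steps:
$l = 111$
$y{\left(K,w \right)} = w + K w$ ($y{\left(K,w \right)} = K w + w = w + K w$)
$\left(y{\left(l,4 \right)} - 13919\right) + o{\left(8,87 \right)} = \left(4 \left(1 + 111\right) - 13919\right) + \left(\left(-28\right) 8 + 108 \cdot 87\right) = \left(4 \cdot 112 - 13919\right) + \left(-224 + 9396\right) = \left(448 - 13919\right) + 9172 = -13471 + 9172 = -4299$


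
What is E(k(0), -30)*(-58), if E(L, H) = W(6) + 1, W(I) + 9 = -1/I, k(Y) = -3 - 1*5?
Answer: 1421/3 ≈ 473.67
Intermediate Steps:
k(Y) = -8 (k(Y) = -3 - 5 = -8)
W(I) = -9 - 1/I
E(L, H) = -49/6 (E(L, H) = (-9 - 1/6) + 1 = (-9 - 1*⅙) + 1 = (-9 - ⅙) + 1 = -55/6 + 1 = -49/6)
E(k(0), -30)*(-58) = -49/6*(-58) = 1421/3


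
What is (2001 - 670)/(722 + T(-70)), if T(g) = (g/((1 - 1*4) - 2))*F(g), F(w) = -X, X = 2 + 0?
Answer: 1331/694 ≈ 1.9179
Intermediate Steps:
X = 2
F(w) = -2 (F(w) = -1*2 = -2)
T(g) = 2*g/5 (T(g) = (g/((1 - 1*4) - 2))*(-2) = (g/((1 - 4) - 2))*(-2) = (g/(-3 - 2))*(-2) = (g/(-5))*(-2) = (g*(-⅕))*(-2) = -g/5*(-2) = 2*g/5)
(2001 - 670)/(722 + T(-70)) = (2001 - 670)/(722 + (⅖)*(-70)) = 1331/(722 - 28) = 1331/694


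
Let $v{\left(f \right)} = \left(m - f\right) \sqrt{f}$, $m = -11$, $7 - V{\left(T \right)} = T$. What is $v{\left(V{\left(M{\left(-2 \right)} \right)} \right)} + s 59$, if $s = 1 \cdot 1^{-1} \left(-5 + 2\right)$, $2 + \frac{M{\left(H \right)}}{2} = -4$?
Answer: $-177 - 30 \sqrt{19} \approx -307.77$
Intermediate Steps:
$M{\left(H \right)} = -12$ ($M{\left(H \right)} = -4 + 2 \left(-4\right) = -4 - 8 = -12$)
$V{\left(T \right)} = 7 - T$
$s = -3$ ($s = 1 \cdot 1 \left(-3\right) = 1 \left(-3\right) = -3$)
$v{\left(f \right)} = \sqrt{f} \left(-11 - f\right)$ ($v{\left(f \right)} = \left(-11 - f\right) \sqrt{f} = \sqrt{f} \left(-11 - f\right)$)
$v{\left(V{\left(M{\left(-2 \right)} \right)} \right)} + s 59 = \sqrt{7 - -12} \left(-11 - \left(7 - -12\right)\right) - 177 = \sqrt{7 + 12} \left(-11 - \left(7 + 12\right)\right) - 177 = \sqrt{19} \left(-11 - 19\right) - 177 = \sqrt{19} \left(-30\right) - 177 = - 30 \sqrt{19} - 177 = -177 - 30 \sqrt{19}$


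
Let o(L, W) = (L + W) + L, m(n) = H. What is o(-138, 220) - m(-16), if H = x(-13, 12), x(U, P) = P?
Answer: -68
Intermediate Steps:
H = 12
m(n) = 12
o(L, W) = W + 2*L
o(-138, 220) - m(-16) = (220 + 2*(-138)) - 1*12 = (220 - 276) - 12 = -56 - 12 = -68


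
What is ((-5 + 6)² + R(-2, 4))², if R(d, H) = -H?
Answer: 9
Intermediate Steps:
((-5 + 6)² + R(-2, 4))² = ((-5 + 6)² - 1*4)² = (1² - 4)² = (1 - 4)² = (-3)² = 9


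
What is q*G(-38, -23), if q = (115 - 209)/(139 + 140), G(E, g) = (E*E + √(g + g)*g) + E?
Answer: -132164/279 + 2162*I*√46/279 ≈ -473.71 + 52.557*I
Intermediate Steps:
G(E, g) = E + E² + √2*g^(3/2) (G(E, g) = (E² + √(2*g)*g) + E = (E² + (√2*√g)*g) + E = (E² + √2*g^(3/2)) + E = E + E² + √2*g^(3/2))
q = -94/279 ≈ -0.33692
q*G(-38, -23) = -94*(-38 + (-38)² + √2*(-23)^(3/2))/279 = -94*(-38 + 1444 + √2*(-23*I*√23))/279 = -94*(-38 + 1444 - 23*I*√46)/279 = -94*(1406 - 23*I*√46)/279 = -132164/279 + 2162*I*√46/279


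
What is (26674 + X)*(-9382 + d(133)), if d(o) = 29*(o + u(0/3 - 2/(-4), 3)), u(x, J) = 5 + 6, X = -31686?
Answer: 26092472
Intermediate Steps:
u(x, J) = 11
d(o) = 319 + 29*o (d(o) = 29*(o + 11) = 29*(11 + o) = 319 + 29*o)
(26674 + X)*(-9382 + d(133)) = (26674 - 31686)*(-9382 + (319 + 29*133)) = -5012*(-9382 + (319 + 3857)) = -5012*(-9382 + 4176) = -5012*(-5206) = 26092472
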